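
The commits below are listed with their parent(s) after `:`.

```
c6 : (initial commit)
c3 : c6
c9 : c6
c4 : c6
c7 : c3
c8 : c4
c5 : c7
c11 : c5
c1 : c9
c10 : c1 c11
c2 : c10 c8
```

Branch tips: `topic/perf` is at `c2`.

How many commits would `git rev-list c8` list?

3

Walking parent pointers from c8: reachable set = {c4, c6, c8}.
That is 3 commits.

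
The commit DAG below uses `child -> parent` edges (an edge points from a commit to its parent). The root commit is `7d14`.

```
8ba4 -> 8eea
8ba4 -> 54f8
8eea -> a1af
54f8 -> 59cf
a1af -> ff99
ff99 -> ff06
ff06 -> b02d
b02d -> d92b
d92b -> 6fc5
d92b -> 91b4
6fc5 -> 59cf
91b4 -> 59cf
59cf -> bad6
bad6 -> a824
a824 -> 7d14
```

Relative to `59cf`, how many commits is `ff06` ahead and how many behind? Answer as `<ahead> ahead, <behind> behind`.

Reachable from ff06: {59cf, 6fc5, 7d14, 91b4, a824, b02d, bad6, d92b, ff06}.
Reachable from 59cf: {59cf, 7d14, a824, bad6}.
Only in ff06's history (ahead): {6fc5, 91b4, b02d, d92b, ff06} — 5.
Only in 59cf's history (behind): {} — 0.

5 ahead, 0 behind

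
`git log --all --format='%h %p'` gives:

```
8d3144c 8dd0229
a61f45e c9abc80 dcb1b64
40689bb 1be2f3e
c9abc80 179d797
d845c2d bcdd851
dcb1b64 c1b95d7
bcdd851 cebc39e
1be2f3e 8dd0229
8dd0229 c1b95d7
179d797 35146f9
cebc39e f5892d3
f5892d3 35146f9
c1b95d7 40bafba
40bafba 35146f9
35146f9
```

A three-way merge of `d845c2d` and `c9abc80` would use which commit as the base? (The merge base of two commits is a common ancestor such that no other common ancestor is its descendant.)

35146f9

Ancestors of d845c2d: {35146f9, bcdd851, cebc39e, d845c2d, f5892d3}.
Ancestors of c9abc80: {179d797, 35146f9, c9abc80}.
Common ancestors: {35146f9}.
The only common ancestor is 35146f9, so it is the merge base.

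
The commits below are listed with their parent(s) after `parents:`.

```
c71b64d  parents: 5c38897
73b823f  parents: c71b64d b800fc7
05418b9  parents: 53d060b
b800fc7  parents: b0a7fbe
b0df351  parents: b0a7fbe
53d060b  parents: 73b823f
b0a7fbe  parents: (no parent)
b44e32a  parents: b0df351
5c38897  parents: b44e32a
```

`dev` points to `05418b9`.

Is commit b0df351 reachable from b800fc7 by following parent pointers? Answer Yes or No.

No

Ancestors of b800fc7: {b0a7fbe, b800fc7}.
b0df351 is not in that set, so it is not an ancestor of b800fc7.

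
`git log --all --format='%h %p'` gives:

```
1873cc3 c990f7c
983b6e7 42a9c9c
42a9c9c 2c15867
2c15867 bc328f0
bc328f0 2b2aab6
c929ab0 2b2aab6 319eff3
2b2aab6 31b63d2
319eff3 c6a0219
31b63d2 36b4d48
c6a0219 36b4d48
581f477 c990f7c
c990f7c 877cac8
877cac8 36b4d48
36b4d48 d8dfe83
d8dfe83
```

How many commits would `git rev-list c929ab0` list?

Walking parent pointers from c929ab0: reachable set = {2b2aab6, 319eff3, 31b63d2, 36b4d48, c6a0219, c929ab0, d8dfe83}.
That is 7 commits.

7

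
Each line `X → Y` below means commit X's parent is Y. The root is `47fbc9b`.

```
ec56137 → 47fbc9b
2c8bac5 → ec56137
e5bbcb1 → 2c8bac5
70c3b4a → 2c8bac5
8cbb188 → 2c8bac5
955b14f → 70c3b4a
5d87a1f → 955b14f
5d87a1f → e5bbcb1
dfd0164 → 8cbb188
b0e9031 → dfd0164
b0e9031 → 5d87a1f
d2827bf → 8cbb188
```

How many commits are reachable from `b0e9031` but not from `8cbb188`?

Reachable from b0e9031: {2c8bac5, 47fbc9b, 5d87a1f, 70c3b4a, 8cbb188, 955b14f, b0e9031, dfd0164, e5bbcb1, ec56137}.
Reachable from 8cbb188: {2c8bac5, 47fbc9b, 8cbb188, ec56137}.
In b0e9031's history but not 8cbb188's: {5d87a1f, 70c3b4a, 955b14f, b0e9031, dfd0164, e5bbcb1} — 6 commits.

6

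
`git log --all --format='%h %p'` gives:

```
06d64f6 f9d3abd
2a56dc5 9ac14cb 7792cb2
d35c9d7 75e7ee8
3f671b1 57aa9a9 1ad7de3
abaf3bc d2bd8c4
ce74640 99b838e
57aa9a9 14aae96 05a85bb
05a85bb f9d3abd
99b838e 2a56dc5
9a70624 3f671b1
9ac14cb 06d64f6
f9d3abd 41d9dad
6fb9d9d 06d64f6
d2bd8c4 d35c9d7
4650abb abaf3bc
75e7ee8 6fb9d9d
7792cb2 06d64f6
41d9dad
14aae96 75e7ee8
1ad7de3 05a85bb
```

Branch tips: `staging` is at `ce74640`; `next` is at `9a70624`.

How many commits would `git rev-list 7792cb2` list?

Walking parent pointers from 7792cb2: reachable set = {06d64f6, 41d9dad, 7792cb2, f9d3abd}.
That is 4 commits.

4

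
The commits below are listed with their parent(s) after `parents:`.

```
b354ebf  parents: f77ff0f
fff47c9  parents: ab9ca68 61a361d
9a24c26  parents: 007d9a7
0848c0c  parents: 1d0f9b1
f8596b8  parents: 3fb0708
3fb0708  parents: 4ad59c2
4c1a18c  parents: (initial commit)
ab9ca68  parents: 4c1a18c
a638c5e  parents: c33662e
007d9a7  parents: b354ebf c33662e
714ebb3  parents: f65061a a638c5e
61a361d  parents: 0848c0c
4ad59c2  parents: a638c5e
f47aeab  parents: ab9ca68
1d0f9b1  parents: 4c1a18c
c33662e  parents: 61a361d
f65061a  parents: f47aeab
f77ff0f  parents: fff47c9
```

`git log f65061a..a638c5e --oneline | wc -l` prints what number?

5

Reachable from a638c5e: {0848c0c, 1d0f9b1, 4c1a18c, 61a361d, a638c5e, c33662e}.
Reachable from f65061a: {4c1a18c, ab9ca68, f47aeab, f65061a}.
In a638c5e's history but not f65061a's: {0848c0c, 1d0f9b1, 61a361d, a638c5e, c33662e} — 5 commits.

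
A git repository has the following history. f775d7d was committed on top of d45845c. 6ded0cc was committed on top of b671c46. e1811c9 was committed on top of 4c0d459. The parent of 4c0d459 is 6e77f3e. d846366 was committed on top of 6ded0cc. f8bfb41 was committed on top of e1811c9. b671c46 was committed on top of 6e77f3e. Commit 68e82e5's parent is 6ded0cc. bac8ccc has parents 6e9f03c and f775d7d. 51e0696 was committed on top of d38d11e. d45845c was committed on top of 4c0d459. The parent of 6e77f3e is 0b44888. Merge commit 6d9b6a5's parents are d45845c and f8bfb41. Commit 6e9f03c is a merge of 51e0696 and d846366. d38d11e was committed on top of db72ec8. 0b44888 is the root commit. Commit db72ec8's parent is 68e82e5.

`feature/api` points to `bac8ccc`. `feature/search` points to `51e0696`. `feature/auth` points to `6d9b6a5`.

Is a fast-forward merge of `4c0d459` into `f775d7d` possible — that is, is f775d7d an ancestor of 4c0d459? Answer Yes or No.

A fast-forward from f775d7d to 4c0d459 is possible iff f775d7d is an ancestor of 4c0d459.
Ancestors of 4c0d459: {0b44888, 4c0d459, 6e77f3e}.
f775d7d is not among them, so fast-forward is not possible.

No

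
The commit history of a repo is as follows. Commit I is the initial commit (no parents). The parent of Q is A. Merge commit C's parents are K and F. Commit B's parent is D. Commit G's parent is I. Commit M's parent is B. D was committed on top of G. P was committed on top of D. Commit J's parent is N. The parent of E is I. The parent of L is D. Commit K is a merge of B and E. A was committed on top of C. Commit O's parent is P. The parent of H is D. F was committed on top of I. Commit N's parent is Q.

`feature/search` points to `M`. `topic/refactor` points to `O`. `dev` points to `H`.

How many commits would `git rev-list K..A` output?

Reachable from A: {A, B, C, D, E, F, G, I, K}.
Reachable from K: {B, D, E, G, I, K}.
In A's history but not K's: {A, C, F} — 3 commits.

3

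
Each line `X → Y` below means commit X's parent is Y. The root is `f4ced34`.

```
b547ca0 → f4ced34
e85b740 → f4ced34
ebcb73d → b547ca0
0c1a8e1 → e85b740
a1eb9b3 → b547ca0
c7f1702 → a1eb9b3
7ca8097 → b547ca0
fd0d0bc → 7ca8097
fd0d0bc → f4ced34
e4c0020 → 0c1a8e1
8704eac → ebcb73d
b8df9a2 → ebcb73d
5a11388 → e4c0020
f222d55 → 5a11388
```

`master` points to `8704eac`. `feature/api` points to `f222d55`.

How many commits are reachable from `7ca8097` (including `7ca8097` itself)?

Walking parent pointers from 7ca8097: reachable set = {7ca8097, b547ca0, f4ced34}.
That is 3 commits.

3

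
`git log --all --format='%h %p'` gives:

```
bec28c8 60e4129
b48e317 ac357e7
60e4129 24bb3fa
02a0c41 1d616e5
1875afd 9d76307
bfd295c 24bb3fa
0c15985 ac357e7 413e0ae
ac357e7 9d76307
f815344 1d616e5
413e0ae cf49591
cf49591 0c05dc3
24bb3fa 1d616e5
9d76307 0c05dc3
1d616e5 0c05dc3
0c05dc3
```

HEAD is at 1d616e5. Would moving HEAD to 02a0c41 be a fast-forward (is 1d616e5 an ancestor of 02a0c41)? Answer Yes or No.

A fast-forward from 1d616e5 to 02a0c41 is possible iff 1d616e5 is an ancestor of 02a0c41.
Ancestors of 02a0c41: {02a0c41, 0c05dc3, 1d616e5}.
1d616e5 is among them, so fast-forward is possible.

Yes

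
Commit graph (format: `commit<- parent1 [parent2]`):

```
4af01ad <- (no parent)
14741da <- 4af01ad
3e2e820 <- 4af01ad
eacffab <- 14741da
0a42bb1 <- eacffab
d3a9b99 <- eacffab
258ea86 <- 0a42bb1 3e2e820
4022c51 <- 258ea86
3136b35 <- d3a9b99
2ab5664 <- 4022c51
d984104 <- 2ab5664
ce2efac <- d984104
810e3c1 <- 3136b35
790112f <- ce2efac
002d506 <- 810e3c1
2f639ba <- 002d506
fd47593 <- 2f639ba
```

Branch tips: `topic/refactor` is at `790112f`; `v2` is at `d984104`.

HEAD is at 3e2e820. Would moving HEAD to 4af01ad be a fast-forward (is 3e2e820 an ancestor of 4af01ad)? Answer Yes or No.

A fast-forward from 3e2e820 to 4af01ad is possible iff 3e2e820 is an ancestor of 4af01ad.
Ancestors of 4af01ad: {4af01ad}.
3e2e820 is not among them, so fast-forward is not possible.

No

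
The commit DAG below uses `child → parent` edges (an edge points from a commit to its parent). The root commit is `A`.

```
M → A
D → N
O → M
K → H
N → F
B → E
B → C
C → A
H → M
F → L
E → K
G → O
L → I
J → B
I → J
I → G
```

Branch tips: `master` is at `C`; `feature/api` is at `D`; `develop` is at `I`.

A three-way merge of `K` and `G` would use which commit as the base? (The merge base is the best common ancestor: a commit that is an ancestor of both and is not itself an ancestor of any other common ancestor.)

Ancestors of K: {A, H, K, M}.
Ancestors of G: {A, G, M, O}.
Common ancestors: {A, M}.
Among these, M is not an ancestor of any other common ancestor — it is the merge base.

M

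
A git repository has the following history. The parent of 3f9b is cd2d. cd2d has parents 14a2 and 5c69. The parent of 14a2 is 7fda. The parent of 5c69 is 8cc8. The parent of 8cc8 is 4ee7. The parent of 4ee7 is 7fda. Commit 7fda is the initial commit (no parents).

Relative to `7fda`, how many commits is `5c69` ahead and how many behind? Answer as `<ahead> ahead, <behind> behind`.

Reachable from 5c69: {4ee7, 5c69, 7fda, 8cc8}.
Reachable from 7fda: {7fda}.
Only in 5c69's history (ahead): {4ee7, 5c69, 8cc8} — 3.
Only in 7fda's history (behind): {} — 0.

3 ahead, 0 behind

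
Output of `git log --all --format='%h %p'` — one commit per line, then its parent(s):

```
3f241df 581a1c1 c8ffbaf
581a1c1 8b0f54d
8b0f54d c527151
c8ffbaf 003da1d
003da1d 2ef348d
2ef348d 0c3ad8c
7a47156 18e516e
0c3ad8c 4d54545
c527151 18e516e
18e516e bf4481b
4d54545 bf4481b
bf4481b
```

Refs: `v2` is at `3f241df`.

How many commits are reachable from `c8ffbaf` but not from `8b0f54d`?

Reachable from c8ffbaf: {003da1d, 0c3ad8c, 2ef348d, 4d54545, bf4481b, c8ffbaf}.
Reachable from 8b0f54d: {18e516e, 8b0f54d, bf4481b, c527151}.
In c8ffbaf's history but not 8b0f54d's: {003da1d, 0c3ad8c, 2ef348d, 4d54545, c8ffbaf} — 5 commits.

5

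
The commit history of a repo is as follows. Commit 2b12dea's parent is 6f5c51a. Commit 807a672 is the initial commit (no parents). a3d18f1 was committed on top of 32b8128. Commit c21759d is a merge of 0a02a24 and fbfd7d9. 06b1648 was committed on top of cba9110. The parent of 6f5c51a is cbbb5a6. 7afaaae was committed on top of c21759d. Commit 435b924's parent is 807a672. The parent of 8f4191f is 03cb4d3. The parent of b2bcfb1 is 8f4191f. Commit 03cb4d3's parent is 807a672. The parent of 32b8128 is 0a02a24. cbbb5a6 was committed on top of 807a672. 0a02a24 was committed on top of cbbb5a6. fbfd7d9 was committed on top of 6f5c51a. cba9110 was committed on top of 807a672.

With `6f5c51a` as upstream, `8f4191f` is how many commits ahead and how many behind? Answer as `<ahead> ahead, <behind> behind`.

2 ahead, 2 behind

Reachable from 8f4191f: {03cb4d3, 807a672, 8f4191f}.
Reachable from 6f5c51a: {6f5c51a, 807a672, cbbb5a6}.
Only in 8f4191f's history (ahead): {03cb4d3, 8f4191f} — 2.
Only in 6f5c51a's history (behind): {6f5c51a, cbbb5a6} — 2.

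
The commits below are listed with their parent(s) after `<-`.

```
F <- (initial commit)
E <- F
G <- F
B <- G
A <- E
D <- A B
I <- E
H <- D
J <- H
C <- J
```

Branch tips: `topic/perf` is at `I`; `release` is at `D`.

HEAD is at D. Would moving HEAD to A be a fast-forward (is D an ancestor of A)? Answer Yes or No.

A fast-forward from D to A is possible iff D is an ancestor of A.
Ancestors of A: {A, E, F}.
D is not among them, so fast-forward is not possible.

No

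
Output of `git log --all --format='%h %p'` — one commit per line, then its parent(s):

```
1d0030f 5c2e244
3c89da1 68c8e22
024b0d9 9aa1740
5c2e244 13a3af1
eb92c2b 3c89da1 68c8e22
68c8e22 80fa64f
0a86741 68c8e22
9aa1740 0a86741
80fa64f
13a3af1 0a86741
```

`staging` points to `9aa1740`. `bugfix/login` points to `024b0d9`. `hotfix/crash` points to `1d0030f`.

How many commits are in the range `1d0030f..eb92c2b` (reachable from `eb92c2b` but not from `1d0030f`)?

Reachable from eb92c2b: {3c89da1, 68c8e22, 80fa64f, eb92c2b}.
Reachable from 1d0030f: {0a86741, 13a3af1, 1d0030f, 5c2e244, 68c8e22, 80fa64f}.
In eb92c2b's history but not 1d0030f's: {3c89da1, eb92c2b} — 2 commits.

2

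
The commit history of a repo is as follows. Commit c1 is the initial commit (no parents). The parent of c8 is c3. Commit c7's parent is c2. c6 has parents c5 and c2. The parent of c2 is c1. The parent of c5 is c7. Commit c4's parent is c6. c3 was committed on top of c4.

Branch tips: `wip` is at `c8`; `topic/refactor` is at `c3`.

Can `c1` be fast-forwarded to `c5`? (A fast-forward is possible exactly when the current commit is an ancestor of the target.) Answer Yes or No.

Yes

A fast-forward from c1 to c5 is possible iff c1 is an ancestor of c5.
Ancestors of c5: {c1, c2, c5, c7}.
c1 is among them, so fast-forward is possible.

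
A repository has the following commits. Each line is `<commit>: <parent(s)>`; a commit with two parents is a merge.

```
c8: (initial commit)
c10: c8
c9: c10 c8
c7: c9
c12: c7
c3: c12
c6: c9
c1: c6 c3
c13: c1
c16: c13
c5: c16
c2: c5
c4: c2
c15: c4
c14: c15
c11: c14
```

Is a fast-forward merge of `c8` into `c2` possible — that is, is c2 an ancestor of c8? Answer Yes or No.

A fast-forward from c2 to c8 is possible iff c2 is an ancestor of c8.
Ancestors of c8: {c8}.
c2 is not among them, so fast-forward is not possible.

No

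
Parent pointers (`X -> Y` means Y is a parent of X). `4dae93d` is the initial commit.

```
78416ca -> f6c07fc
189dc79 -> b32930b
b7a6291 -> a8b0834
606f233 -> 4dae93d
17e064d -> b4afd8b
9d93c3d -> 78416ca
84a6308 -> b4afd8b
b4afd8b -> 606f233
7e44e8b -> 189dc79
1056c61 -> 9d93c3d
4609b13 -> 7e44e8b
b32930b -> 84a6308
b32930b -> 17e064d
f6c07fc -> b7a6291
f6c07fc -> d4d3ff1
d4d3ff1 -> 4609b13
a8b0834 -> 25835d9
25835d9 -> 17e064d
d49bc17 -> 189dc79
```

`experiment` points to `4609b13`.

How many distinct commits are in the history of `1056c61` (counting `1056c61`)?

Walking parent pointers from 1056c61: reachable set = {1056c61, 17e064d, 189dc79, 25835d9, 4609b13, 4dae93d, 606f233, 78416ca, 7e44e8b, 84a6308, 9d93c3d, a8b0834, b32930b, b4afd8b, b7a6291, d4d3ff1, f6c07fc}.
That is 17 commits.

17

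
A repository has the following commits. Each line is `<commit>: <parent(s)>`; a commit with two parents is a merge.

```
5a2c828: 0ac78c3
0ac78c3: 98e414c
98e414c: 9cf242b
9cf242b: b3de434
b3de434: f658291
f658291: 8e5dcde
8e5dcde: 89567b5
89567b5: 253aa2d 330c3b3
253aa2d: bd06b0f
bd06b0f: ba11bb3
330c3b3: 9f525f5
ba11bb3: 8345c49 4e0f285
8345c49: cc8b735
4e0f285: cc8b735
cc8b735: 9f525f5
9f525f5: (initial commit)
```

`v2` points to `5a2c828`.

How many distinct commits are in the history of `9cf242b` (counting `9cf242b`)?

13

Walking parent pointers from 9cf242b: reachable set = {253aa2d, 330c3b3, 4e0f285, 8345c49, 89567b5, 8e5dcde, 9cf242b, 9f525f5, b3de434, ba11bb3, bd06b0f, cc8b735, f658291}.
That is 13 commits.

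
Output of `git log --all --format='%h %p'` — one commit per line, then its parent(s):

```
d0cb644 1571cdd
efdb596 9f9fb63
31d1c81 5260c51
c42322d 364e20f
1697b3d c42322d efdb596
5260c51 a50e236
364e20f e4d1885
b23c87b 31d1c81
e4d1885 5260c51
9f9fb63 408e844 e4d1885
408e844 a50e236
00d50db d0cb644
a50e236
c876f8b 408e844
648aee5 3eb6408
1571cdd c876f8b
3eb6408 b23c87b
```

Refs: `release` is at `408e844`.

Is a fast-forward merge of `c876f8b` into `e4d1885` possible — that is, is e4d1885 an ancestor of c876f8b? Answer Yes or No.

No

A fast-forward from e4d1885 to c876f8b is possible iff e4d1885 is an ancestor of c876f8b.
Ancestors of c876f8b: {408e844, a50e236, c876f8b}.
e4d1885 is not among them, so fast-forward is not possible.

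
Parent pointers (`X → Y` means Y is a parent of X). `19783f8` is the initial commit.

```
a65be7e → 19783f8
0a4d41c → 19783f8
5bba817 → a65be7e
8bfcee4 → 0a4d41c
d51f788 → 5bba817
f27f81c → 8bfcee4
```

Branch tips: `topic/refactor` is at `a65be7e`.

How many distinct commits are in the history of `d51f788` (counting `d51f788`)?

Walking parent pointers from d51f788: reachable set = {19783f8, 5bba817, a65be7e, d51f788}.
That is 4 commits.

4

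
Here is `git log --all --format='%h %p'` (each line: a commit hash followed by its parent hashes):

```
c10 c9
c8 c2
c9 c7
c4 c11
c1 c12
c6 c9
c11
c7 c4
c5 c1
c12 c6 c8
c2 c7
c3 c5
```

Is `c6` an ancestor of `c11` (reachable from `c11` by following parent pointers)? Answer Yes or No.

No

Ancestors of c11: {c11}.
c6 is not in that set, so it is not an ancestor of c11.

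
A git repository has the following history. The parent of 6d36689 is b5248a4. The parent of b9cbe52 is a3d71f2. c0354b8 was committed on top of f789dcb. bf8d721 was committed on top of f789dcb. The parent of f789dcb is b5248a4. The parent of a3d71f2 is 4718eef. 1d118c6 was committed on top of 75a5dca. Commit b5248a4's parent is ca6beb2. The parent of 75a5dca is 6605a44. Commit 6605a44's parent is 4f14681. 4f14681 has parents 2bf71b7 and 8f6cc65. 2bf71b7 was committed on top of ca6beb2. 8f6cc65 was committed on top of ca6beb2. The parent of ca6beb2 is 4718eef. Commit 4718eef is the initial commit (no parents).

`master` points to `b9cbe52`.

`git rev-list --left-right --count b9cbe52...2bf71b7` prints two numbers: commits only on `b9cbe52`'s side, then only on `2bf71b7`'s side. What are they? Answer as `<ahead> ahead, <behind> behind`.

Reachable from b9cbe52: {4718eef, a3d71f2, b9cbe52}.
Reachable from 2bf71b7: {2bf71b7, 4718eef, ca6beb2}.
Only in b9cbe52's history (ahead): {a3d71f2, b9cbe52} — 2.
Only in 2bf71b7's history (behind): {2bf71b7, ca6beb2} — 2.

2 ahead, 2 behind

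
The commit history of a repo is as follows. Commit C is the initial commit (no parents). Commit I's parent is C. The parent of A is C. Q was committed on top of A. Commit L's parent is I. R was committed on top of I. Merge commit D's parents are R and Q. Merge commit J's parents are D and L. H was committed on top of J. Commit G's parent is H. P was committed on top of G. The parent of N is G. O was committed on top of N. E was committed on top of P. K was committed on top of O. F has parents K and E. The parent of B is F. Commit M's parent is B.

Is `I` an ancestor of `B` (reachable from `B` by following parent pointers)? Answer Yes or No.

Ancestors of B (commits reachable by following parents): {A, B, C, D, E, F, G, H, I, J, K, L, N, O, P, Q, R}.
I is in that set, so it is an ancestor of B.

Yes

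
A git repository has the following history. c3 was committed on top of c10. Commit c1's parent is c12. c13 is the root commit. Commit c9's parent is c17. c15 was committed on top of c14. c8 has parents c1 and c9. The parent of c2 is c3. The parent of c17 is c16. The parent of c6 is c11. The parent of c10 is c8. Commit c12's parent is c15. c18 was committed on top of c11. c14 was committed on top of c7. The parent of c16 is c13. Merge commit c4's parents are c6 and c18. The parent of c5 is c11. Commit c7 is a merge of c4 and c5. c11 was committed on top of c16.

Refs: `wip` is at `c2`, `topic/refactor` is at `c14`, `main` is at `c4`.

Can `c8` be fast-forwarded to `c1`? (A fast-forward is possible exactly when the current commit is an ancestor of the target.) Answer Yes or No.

A fast-forward from c8 to c1 is possible iff c8 is an ancestor of c1.
Ancestors of c1: {c1, c11, c12, c13, c14, c15, c16, c18, c4, c5, c6, c7}.
c8 is not among them, so fast-forward is not possible.

No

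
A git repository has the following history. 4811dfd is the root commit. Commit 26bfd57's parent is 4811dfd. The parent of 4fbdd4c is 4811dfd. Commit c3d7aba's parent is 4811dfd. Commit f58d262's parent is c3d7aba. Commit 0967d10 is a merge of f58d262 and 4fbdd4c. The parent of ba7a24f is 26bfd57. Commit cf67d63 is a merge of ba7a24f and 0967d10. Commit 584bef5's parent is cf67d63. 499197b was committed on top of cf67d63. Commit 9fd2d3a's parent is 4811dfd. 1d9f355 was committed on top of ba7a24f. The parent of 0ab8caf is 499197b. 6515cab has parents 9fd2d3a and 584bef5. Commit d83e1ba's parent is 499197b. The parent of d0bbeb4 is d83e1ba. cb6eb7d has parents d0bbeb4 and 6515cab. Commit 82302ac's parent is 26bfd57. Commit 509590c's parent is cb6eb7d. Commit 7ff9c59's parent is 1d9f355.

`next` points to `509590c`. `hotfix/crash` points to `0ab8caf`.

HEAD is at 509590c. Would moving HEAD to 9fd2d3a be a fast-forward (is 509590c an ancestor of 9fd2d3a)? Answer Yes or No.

A fast-forward from 509590c to 9fd2d3a is possible iff 509590c is an ancestor of 9fd2d3a.
Ancestors of 9fd2d3a: {4811dfd, 9fd2d3a}.
509590c is not among them, so fast-forward is not possible.

No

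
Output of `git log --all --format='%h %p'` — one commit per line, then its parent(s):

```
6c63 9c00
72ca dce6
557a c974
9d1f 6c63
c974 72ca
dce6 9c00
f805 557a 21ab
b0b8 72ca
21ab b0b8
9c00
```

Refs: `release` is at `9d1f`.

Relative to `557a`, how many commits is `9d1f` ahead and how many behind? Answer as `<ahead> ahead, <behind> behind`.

Reachable from 9d1f: {6c63, 9c00, 9d1f}.
Reachable from 557a: {557a, 72ca, 9c00, c974, dce6}.
Only in 9d1f's history (ahead): {6c63, 9d1f} — 2.
Only in 557a's history (behind): {557a, 72ca, c974, dce6} — 4.

2 ahead, 4 behind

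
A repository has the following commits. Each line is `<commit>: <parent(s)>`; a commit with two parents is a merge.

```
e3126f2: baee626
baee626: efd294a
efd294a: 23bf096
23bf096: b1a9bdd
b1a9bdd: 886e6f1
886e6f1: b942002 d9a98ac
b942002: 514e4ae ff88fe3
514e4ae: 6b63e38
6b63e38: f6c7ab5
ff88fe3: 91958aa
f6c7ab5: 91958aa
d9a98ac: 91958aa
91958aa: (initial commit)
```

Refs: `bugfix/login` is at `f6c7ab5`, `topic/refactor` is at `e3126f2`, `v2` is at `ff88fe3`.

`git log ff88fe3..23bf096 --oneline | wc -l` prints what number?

8

Reachable from 23bf096: {23bf096, 514e4ae, 6b63e38, 886e6f1, 91958aa, b1a9bdd, b942002, d9a98ac, f6c7ab5, ff88fe3}.
Reachable from ff88fe3: {91958aa, ff88fe3}.
In 23bf096's history but not ff88fe3's: {23bf096, 514e4ae, 6b63e38, 886e6f1, b1a9bdd, b942002, d9a98ac, f6c7ab5} — 8 commits.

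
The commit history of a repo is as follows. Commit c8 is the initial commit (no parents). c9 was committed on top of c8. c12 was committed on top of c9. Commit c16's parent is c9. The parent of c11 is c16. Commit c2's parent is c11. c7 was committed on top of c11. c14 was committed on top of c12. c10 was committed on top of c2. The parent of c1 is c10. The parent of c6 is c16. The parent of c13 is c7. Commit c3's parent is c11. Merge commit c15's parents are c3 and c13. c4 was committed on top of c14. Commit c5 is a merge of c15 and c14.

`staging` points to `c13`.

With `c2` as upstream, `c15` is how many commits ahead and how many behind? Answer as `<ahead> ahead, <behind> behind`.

4 ahead, 1 behind

Reachable from c15: {c11, c13, c15, c16, c3, c7, c8, c9}.
Reachable from c2: {c11, c16, c2, c8, c9}.
Only in c15's history (ahead): {c13, c15, c3, c7} — 4.
Only in c2's history (behind): {c2} — 1.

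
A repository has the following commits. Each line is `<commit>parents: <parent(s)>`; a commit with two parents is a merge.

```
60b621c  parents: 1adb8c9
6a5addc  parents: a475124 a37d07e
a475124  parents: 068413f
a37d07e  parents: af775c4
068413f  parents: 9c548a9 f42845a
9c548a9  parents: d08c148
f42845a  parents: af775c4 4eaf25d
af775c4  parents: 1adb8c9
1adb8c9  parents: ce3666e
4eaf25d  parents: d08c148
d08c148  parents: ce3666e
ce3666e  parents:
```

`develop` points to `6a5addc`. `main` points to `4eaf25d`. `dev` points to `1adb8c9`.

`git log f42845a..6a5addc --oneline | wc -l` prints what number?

Reachable from 6a5addc: {068413f, 1adb8c9, 4eaf25d, 6a5addc, 9c548a9, a37d07e, a475124, af775c4, ce3666e, d08c148, f42845a}.
Reachable from f42845a: {1adb8c9, 4eaf25d, af775c4, ce3666e, d08c148, f42845a}.
In 6a5addc's history but not f42845a's: {068413f, 6a5addc, 9c548a9, a37d07e, a475124} — 5 commits.

5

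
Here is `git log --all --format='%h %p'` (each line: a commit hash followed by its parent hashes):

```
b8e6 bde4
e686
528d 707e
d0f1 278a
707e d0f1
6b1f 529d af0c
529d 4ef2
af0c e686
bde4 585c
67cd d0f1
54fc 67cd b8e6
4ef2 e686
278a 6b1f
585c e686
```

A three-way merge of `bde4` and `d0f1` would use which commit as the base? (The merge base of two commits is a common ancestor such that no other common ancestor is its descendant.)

Ancestors of bde4: {585c, bde4, e686}.
Ancestors of d0f1: {278a, 4ef2, 529d, 6b1f, af0c, d0f1, e686}.
Common ancestors: {e686}.
The only common ancestor is e686, so it is the merge base.

e686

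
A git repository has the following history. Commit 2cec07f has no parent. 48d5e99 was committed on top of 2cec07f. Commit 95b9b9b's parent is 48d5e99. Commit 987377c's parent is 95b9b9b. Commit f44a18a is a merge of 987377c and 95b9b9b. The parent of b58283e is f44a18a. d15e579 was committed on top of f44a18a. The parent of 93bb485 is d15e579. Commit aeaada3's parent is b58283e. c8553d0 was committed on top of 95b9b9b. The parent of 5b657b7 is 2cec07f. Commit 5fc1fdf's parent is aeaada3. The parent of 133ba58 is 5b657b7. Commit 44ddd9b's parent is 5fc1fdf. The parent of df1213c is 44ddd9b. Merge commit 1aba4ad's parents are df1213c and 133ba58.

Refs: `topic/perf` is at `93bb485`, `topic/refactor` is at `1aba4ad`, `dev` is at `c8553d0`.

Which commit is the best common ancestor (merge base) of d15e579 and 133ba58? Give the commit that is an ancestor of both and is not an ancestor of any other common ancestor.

2cec07f

Ancestors of d15e579: {2cec07f, 48d5e99, 95b9b9b, 987377c, d15e579, f44a18a}.
Ancestors of 133ba58: {133ba58, 2cec07f, 5b657b7}.
Common ancestors: {2cec07f}.
The only common ancestor is 2cec07f, so it is the merge base.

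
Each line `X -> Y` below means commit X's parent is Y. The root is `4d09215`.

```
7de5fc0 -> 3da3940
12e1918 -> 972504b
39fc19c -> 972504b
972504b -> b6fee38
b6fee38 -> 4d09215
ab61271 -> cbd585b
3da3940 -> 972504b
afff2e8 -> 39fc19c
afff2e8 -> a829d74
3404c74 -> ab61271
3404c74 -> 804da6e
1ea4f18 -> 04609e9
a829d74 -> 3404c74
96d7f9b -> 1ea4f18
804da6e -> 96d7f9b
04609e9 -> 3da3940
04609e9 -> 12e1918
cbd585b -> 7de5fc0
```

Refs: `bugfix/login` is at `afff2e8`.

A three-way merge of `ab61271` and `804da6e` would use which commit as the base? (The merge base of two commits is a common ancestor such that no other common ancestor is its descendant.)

3da3940

Ancestors of ab61271: {3da3940, 4d09215, 7de5fc0, 972504b, ab61271, b6fee38, cbd585b}.
Ancestors of 804da6e: {04609e9, 12e1918, 1ea4f18, 3da3940, 4d09215, 804da6e, 96d7f9b, 972504b, b6fee38}.
Common ancestors: {3da3940, 4d09215, 972504b, b6fee38}.
Among these, 3da3940 is not an ancestor of any other common ancestor — it is the merge base.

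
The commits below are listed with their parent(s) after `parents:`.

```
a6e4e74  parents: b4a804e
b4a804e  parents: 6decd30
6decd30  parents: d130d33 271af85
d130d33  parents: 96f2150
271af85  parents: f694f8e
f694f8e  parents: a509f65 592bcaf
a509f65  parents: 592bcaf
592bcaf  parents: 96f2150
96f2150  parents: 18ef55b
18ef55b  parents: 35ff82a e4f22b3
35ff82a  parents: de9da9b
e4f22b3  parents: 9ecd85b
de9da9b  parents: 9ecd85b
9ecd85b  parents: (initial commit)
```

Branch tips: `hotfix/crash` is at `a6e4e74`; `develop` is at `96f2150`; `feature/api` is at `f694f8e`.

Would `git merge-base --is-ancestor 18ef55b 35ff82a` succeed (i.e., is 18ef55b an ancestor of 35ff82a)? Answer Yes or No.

No

Ancestors of 35ff82a: {35ff82a, 9ecd85b, de9da9b}.
18ef55b is not in that set, so it is not an ancestor of 35ff82a.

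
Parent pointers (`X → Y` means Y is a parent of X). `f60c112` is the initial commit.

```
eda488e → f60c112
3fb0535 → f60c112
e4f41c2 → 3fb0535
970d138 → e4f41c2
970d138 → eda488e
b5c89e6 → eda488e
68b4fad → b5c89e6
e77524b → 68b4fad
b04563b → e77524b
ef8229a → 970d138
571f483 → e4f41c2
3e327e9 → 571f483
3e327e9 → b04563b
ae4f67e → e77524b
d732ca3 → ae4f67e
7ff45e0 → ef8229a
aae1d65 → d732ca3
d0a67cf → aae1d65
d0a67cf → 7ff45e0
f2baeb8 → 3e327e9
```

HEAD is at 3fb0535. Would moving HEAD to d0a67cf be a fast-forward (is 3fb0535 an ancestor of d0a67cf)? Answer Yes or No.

A fast-forward from 3fb0535 to d0a67cf is possible iff 3fb0535 is an ancestor of d0a67cf.
Ancestors of d0a67cf: {3fb0535, 68b4fad, 7ff45e0, 970d138, aae1d65, ae4f67e, b5c89e6, d0a67cf, d732ca3, e4f41c2, e77524b, eda488e, ef8229a, f60c112}.
3fb0535 is among them, so fast-forward is possible.

Yes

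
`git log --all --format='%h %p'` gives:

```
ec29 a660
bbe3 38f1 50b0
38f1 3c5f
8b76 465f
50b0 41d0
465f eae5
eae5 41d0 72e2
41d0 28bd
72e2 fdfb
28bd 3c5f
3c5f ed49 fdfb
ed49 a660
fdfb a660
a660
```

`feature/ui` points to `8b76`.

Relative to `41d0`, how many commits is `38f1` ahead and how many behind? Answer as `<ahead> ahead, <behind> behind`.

1 ahead, 2 behind

Reachable from 38f1: {38f1, 3c5f, a660, ed49, fdfb}.
Reachable from 41d0: {28bd, 3c5f, 41d0, a660, ed49, fdfb}.
Only in 38f1's history (ahead): {38f1} — 1.
Only in 41d0's history (behind): {28bd, 41d0} — 2.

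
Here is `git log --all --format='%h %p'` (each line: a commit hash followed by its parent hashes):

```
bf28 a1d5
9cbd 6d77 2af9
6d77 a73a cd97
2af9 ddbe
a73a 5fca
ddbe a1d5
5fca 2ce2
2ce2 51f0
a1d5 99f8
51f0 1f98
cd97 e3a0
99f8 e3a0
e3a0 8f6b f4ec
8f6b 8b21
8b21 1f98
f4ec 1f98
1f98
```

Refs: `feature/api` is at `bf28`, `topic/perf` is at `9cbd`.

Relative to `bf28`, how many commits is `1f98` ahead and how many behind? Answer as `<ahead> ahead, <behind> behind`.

0 ahead, 7 behind

Reachable from 1f98: {1f98}.
Reachable from bf28: {1f98, 8b21, 8f6b, 99f8, a1d5, bf28, e3a0, f4ec}.
Only in 1f98's history (ahead): {} — 0.
Only in bf28's history (behind): {8b21, 8f6b, 99f8, a1d5, bf28, e3a0, f4ec} — 7.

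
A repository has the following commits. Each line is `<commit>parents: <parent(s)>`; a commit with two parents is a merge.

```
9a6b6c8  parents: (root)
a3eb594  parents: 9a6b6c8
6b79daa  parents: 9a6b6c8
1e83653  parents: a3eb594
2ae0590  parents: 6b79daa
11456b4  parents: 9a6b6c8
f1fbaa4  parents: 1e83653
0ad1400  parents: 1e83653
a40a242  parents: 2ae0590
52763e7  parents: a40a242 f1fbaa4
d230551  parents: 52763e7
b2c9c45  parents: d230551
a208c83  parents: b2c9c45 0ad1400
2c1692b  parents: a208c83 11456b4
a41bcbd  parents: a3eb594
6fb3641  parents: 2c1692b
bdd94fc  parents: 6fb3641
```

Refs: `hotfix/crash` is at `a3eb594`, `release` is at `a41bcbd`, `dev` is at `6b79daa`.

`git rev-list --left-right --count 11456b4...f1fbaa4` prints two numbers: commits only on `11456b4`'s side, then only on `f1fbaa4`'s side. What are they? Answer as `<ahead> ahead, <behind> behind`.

1 ahead, 3 behind

Reachable from 11456b4: {11456b4, 9a6b6c8}.
Reachable from f1fbaa4: {1e83653, 9a6b6c8, a3eb594, f1fbaa4}.
Only in 11456b4's history (ahead): {11456b4} — 1.
Only in f1fbaa4's history (behind): {1e83653, a3eb594, f1fbaa4} — 3.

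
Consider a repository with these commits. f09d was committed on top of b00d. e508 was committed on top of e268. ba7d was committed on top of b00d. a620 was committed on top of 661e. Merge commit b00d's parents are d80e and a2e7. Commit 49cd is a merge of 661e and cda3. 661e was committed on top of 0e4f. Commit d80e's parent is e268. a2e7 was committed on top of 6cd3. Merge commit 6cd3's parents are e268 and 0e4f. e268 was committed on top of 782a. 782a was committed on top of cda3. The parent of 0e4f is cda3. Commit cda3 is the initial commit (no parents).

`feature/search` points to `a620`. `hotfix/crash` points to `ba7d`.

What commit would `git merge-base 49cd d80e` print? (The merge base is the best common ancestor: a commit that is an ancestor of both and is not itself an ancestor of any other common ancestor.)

Ancestors of 49cd: {0e4f, 49cd, 661e, cda3}.
Ancestors of d80e: {782a, cda3, d80e, e268}.
Common ancestors: {cda3}.
The only common ancestor is cda3, so it is the merge base.

cda3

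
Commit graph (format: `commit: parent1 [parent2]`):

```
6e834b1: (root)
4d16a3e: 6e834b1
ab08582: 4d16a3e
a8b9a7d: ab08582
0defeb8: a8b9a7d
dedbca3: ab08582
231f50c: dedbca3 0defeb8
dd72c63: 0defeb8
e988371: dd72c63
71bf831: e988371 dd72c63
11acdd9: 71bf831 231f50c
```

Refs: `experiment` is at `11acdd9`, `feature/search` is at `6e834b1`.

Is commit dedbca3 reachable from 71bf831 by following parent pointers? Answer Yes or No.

No

Ancestors of 71bf831: {0defeb8, 4d16a3e, 6e834b1, 71bf831, a8b9a7d, ab08582, dd72c63, e988371}.
dedbca3 is not in that set, so it is not an ancestor of 71bf831.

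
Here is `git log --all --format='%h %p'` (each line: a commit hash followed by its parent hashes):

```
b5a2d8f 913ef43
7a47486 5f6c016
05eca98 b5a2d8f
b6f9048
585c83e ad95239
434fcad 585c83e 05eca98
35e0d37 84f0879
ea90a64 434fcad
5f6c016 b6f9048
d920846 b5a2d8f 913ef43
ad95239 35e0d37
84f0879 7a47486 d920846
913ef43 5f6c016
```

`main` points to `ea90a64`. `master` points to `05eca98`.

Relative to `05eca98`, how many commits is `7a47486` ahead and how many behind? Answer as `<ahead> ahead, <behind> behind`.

1 ahead, 3 behind

Reachable from 7a47486: {5f6c016, 7a47486, b6f9048}.
Reachable from 05eca98: {05eca98, 5f6c016, 913ef43, b5a2d8f, b6f9048}.
Only in 7a47486's history (ahead): {7a47486} — 1.
Only in 05eca98's history (behind): {05eca98, 913ef43, b5a2d8f} — 3.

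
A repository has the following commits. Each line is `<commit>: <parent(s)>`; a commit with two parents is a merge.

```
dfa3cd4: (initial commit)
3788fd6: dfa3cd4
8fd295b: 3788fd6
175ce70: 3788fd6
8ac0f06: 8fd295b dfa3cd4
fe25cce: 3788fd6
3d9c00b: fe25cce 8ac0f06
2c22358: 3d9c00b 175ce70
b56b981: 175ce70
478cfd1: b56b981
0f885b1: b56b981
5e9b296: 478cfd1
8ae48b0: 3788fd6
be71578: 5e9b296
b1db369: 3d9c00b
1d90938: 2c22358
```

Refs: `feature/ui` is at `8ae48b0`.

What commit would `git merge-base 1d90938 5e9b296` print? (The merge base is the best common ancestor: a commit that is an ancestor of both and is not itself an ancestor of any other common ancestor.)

Ancestors of 1d90938: {175ce70, 1d90938, 2c22358, 3788fd6, 3d9c00b, 8ac0f06, 8fd295b, dfa3cd4, fe25cce}.
Ancestors of 5e9b296: {175ce70, 3788fd6, 478cfd1, 5e9b296, b56b981, dfa3cd4}.
Common ancestors: {175ce70, 3788fd6, dfa3cd4}.
Among these, 175ce70 is not an ancestor of any other common ancestor — it is the merge base.

175ce70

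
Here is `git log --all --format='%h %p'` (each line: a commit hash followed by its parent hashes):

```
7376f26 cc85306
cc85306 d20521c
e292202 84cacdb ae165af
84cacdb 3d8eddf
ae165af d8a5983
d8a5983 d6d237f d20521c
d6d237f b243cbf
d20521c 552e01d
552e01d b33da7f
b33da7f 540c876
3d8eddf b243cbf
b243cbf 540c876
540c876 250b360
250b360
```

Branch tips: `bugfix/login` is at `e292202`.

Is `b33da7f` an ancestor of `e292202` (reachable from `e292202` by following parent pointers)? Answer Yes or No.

Yes

Ancestors of e292202 (commits reachable by following parents): {250b360, 3d8eddf, 540c876, 552e01d, 84cacdb, ae165af, b243cbf, b33da7f, d20521c, d6d237f, d8a5983, e292202}.
b33da7f is in that set, so it is an ancestor of e292202.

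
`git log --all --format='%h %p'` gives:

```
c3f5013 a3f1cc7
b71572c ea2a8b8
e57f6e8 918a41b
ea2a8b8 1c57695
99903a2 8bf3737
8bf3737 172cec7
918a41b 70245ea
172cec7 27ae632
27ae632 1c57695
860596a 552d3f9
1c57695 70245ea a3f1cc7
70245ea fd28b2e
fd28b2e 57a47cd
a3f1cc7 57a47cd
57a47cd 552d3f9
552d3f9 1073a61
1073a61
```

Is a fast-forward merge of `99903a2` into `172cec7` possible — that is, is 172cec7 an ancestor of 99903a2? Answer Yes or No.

A fast-forward from 172cec7 to 99903a2 is possible iff 172cec7 is an ancestor of 99903a2.
Ancestors of 99903a2: {1073a61, 172cec7, 1c57695, 27ae632, 552d3f9, 57a47cd, 70245ea, 8bf3737, 99903a2, a3f1cc7, fd28b2e}.
172cec7 is among them, so fast-forward is possible.

Yes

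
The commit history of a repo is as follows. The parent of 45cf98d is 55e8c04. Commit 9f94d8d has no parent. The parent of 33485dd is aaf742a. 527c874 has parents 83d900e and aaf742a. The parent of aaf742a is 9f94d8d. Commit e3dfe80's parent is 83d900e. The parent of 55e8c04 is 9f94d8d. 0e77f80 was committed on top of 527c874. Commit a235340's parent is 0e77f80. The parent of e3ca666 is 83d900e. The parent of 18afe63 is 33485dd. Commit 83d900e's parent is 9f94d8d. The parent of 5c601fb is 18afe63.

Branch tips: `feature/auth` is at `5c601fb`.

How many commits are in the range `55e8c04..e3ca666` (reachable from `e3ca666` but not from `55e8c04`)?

Reachable from e3ca666: {83d900e, 9f94d8d, e3ca666}.
Reachable from 55e8c04: {55e8c04, 9f94d8d}.
In e3ca666's history but not 55e8c04's: {83d900e, e3ca666} — 2 commits.

2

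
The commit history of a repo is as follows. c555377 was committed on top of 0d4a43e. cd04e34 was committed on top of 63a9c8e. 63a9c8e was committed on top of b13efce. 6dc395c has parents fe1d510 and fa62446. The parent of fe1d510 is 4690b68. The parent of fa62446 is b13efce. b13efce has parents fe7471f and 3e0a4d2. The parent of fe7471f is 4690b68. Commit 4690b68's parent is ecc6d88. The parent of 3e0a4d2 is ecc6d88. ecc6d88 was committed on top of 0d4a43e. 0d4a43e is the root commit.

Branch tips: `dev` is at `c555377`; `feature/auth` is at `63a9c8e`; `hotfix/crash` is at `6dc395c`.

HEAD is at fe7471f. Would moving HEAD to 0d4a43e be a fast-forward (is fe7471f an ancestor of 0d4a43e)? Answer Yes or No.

No

A fast-forward from fe7471f to 0d4a43e is possible iff fe7471f is an ancestor of 0d4a43e.
Ancestors of 0d4a43e: {0d4a43e}.
fe7471f is not among them, so fast-forward is not possible.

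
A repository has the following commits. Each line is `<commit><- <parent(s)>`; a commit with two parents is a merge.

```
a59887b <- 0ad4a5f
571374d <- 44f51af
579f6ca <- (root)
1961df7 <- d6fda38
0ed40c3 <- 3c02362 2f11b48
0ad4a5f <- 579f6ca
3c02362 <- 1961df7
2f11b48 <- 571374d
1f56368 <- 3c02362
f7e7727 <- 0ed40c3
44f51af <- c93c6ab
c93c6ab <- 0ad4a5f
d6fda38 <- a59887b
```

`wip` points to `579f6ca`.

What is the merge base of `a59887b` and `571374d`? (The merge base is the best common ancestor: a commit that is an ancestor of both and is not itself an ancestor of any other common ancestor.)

0ad4a5f

Ancestors of a59887b: {0ad4a5f, 579f6ca, a59887b}.
Ancestors of 571374d: {0ad4a5f, 44f51af, 571374d, 579f6ca, c93c6ab}.
Common ancestors: {0ad4a5f, 579f6ca}.
Among these, 0ad4a5f is not an ancestor of any other common ancestor — it is the merge base.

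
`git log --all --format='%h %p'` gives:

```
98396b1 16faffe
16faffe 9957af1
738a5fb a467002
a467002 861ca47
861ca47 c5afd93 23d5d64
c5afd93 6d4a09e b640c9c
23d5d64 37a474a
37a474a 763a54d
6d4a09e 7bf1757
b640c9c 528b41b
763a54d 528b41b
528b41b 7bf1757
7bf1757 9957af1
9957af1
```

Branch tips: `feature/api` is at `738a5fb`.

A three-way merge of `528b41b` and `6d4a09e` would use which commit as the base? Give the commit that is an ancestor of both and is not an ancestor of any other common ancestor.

7bf1757

Ancestors of 528b41b: {528b41b, 7bf1757, 9957af1}.
Ancestors of 6d4a09e: {6d4a09e, 7bf1757, 9957af1}.
Common ancestors: {7bf1757, 9957af1}.
Among these, 7bf1757 is not an ancestor of any other common ancestor — it is the merge base.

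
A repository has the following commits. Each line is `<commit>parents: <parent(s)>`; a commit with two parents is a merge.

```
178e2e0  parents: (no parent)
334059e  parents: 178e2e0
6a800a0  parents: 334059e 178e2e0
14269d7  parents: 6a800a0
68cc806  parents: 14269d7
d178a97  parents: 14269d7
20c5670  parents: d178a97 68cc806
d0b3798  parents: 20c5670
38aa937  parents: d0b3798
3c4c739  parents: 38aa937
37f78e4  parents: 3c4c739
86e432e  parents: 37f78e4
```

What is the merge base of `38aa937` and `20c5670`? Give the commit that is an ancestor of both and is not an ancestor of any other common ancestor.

Ancestors of 38aa937: {14269d7, 178e2e0, 20c5670, 334059e, 38aa937, 68cc806, 6a800a0, d0b3798, d178a97}.
Ancestors of 20c5670: {14269d7, 178e2e0, 20c5670, 334059e, 68cc806, 6a800a0, d178a97}.
Common ancestors: {14269d7, 178e2e0, 20c5670, 334059e, 68cc806, 6a800a0, d178a97}.
Among these, 20c5670 is not an ancestor of any other common ancestor — it is the merge base.

20c5670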